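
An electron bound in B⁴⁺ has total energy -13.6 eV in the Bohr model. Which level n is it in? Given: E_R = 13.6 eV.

5

E_n = −E_R Z²/n² ⇒ n² = E_R Z²/(−E_n) = 13.6 × 5² / 13.6 ≈ 25.00
n = 5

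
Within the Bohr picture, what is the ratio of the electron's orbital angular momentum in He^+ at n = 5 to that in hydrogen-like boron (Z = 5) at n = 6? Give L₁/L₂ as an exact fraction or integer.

L = nℏ is independent of Z.
L₁/L₂ = n₁/n₂ = 5/6 = 5/6

5/6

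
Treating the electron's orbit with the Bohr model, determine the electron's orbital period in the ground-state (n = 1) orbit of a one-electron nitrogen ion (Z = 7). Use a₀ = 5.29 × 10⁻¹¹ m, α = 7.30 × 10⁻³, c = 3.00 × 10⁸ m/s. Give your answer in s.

r = n²a₀/Z = 1²·5.29 × 10⁻¹¹/7 = 7.56 × 10⁻¹² m
v = Zαc/n = 7·0.00730·3.00 × 10⁸/1 = 1.53 × 10⁷ m/s
T = 2πr/v = 3.10 × 10⁻¹⁸ s

3.10 × 10⁻¹⁸ s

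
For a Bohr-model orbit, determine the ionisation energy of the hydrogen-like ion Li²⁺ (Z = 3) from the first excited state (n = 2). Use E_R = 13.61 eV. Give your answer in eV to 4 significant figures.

E_n = −E_R·Z²/n² = −13.61 × 3²/2² eV = -30.62 eV
Ionisation energy = −E_n = 30.62 eV

30.62 eV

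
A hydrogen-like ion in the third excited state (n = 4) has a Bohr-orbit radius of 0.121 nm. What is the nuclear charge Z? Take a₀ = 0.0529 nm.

r_n = n²a₀/Z ⇒ Z = n²a₀/r = 4² × 0.0529 / 0.121 ≈ 7.00
Z = 7

7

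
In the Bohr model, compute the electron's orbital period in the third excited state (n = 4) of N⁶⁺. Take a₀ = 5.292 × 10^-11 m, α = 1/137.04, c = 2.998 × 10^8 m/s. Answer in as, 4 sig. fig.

r = n²a₀/Z = 4²·5.292 × 10^-11/7 = 1.210 × 10^-10 m
v = Zαc/n = 7·0.007297·2.998 × 10^8/4 = 3.828 × 10^6 m/s
T = 2πr/v = 1.985 × 10^-16 s = 198.5 as

198.5 as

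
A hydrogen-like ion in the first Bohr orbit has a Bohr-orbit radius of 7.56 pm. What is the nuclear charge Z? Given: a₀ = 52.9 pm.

r_n = n²a₀/Z ⇒ Z = n²a₀/r = 1² × 52.9 / 7.56 ≈ 7.00
Z = 7

7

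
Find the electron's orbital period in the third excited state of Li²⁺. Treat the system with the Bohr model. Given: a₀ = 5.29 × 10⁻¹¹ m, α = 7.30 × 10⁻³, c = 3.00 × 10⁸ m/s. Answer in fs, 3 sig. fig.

1.08 fs

r = n²a₀/Z = 4²·5.29 × 10⁻¹¹/3 = 2.82 × 10⁻¹⁰ m
v = Zαc/n = 3·0.00730·3.00 × 10⁸/4 = 1.64 × 10⁶ m/s
T = 2πr/v = 1.08 × 10⁻¹⁵ s = 1.08 fs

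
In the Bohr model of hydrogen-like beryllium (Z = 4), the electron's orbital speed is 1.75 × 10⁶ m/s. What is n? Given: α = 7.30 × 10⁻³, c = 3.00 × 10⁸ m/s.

v_n = Zαc/n ⇒ n = Zαc/v = 4 × 0.00730 × 3.00 × 10⁸ / 1.75 × 10⁶ ≈ 5.01
n = 5

5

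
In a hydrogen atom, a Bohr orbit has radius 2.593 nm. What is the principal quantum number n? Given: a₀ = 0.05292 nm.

7

r_n = n²a₀/Z ⇒ n² = rZ/a₀ = 2.593 × 1 / 0.05292 ≈ 49.00
n = 7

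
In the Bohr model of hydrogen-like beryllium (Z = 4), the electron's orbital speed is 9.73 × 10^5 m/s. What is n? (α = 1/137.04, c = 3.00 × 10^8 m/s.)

v_n = Zαc/n ⇒ n = Zαc/v = 4 × 0.00730 × 3.00 × 10^8 / 9.73 × 10^5 ≈ 9.00
n = 9

9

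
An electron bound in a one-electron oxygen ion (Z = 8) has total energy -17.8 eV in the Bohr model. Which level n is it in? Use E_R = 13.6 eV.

7

E_n = −E_R Z²/n² ⇒ n² = E_R Z²/(−E_n) = 13.6 × 8² / 17.8 ≈ 48.90
n = 7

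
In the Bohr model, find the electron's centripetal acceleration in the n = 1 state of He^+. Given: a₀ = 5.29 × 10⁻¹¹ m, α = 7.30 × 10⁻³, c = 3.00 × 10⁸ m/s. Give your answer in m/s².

r = n²a₀/Z = 2.65 × 10⁻¹¹ m, v = Zαc/n = 4.38 × 10⁶ m/s
a = v²/r = (4.38 × 10⁶)² / 2.65 × 10⁻¹¹ = 7.25 × 10²³ m/s²

7.25 × 10²³ m/s²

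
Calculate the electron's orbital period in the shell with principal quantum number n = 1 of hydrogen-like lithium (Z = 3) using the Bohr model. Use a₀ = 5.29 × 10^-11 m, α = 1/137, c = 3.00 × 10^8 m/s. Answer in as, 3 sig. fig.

16.9 as

r = n²a₀/Z = 1²·5.29 × 10^-11/3 = 1.76 × 10^-11 m
v = Zαc/n = 3·0.00730·3.00 × 10^8/1 = 6.57 × 10^6 m/s
T = 2πr/v = 1.69 × 10^-17 s = 16.9 as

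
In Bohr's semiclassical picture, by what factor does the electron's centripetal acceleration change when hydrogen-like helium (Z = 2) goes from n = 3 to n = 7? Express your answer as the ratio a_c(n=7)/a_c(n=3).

a_c ∝ Z^3 · n^-4; with Z fixed, a_c ∝ n^-4.
a_c(n=7)/a_c(n=3) = (7/3)^-4 = 81/2401

81/2401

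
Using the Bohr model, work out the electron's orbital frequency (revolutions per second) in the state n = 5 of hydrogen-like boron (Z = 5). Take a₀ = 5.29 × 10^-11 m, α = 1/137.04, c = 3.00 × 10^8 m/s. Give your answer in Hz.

r = n²a₀/Z = 2.64 × 10^-10 m, v = Zαc/n = 2.19 × 10^6 m/s
f = v/(2πr) = 1.32 × 10^15 Hz

1.32 × 10^15 Hz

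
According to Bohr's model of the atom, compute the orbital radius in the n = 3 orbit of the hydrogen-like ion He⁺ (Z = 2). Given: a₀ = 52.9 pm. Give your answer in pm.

238 pm

r_n = n²a₀/Z = 3² × 52.9 / 2
    = 9 × 52.9 / 2 = 238 pm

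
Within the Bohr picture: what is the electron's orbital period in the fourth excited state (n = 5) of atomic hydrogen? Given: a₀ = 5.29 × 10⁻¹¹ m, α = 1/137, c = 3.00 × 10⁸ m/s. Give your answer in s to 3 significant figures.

1.90 × 10⁻¹⁴ s

r = n²a₀/Z = 5²·5.29 × 10⁻¹¹/1 = 1.32 × 10⁻⁹ m
v = Zαc/n = 1·0.00730·3.00 × 10⁸/5 = 4.38 × 10⁵ m/s
T = 2πr/v = 1.90 × 10⁻¹⁴ s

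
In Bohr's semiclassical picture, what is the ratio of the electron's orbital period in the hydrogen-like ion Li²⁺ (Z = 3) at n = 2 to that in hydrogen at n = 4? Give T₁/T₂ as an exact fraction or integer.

T ∝ Z^-2 · n^3
T₁/T₂ = (3/1)^-2 · (2/4)^3 = 1/72

1/72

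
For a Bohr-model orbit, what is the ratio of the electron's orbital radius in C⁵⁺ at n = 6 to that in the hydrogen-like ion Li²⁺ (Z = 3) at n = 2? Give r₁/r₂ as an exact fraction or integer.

r ∝ Z^-1 · n^2
r₁/r₂ = (6/3)^-1 · (6/2)^2 = 9/2

9/2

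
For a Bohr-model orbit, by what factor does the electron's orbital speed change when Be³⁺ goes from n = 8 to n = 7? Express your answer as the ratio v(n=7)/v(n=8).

8/7

v ∝ Z^1 · n^-1; with Z fixed, v ∝ n^-1.
v(n=7)/v(n=8) = (7/8)^-1 = 8/7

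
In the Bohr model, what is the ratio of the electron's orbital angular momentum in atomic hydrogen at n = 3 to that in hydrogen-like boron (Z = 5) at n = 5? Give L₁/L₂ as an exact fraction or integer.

L = nℏ is independent of Z.
L₁/L₂ = n₁/n₂ = 3/5 = 3/5

3/5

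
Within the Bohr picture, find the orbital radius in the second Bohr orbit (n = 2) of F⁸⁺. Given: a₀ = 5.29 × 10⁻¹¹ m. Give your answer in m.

r_n = n²a₀/Z = 2² × 5.29 × 10⁻¹¹ / 9
    = 4 × 5.29 × 10⁻¹¹ / 9 = 2.35 × 10⁻¹¹ m

2.35 × 10⁻¹¹ m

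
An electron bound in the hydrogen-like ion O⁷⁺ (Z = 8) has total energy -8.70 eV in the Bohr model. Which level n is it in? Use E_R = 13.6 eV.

E_n = −E_R Z²/n² ⇒ n² = E_R Z²/(−E_n) = 13.6 × 8² / 8.70 ≈ 100.05
n = 10

10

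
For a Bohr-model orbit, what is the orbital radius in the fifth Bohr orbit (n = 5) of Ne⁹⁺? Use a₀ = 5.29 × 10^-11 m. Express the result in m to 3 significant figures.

1.32 × 10^-10 m

r_n = n²a₀/Z = 5² × 5.29 × 10^-11 / 10
    = 25 × 5.29 × 10^-11 / 10 = 1.32 × 10^-10 m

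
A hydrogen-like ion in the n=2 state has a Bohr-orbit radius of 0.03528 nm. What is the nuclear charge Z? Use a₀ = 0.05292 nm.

r_n = n²a₀/Z ⇒ Z = n²a₀/r = 2² × 0.05292 / 0.03528 ≈ 6.00
Z = 6

6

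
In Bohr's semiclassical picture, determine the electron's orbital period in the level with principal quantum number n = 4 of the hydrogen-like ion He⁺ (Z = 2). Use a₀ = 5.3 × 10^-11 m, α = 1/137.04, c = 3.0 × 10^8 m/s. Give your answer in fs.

r = n²a₀/Z = 4²·5.3 × 10^-11/2 = 4.2 × 10^-10 m
v = Zαc/n = 2·0.0073·3.0 × 10^8/4 = 1.1 × 10^6 m/s
T = 2πr/v = 2.4 × 10^-15 s = 2.4 fs

2.4 fs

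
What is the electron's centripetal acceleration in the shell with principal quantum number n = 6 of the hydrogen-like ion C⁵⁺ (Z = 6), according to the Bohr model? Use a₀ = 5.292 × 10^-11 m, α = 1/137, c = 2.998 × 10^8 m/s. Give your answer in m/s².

1.508 × 10^22 m/s²

r = n²a₀/Z = 3.175 × 10^-10 m, v = Zαc/n = 2.188 × 10^6 m/s
a = v²/r = (2.188 × 10^6)² / 3.175 × 10^-10 = 1.508 × 10^22 m/s²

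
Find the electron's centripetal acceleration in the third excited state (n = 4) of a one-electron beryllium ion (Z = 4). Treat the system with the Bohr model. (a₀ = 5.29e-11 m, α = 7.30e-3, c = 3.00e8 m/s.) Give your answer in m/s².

2.27e22 m/s²

r = n²a₀/Z = 2.12e-10 m, v = Zαc/n = 2.19e6 m/s
a = v²/r = (2.19e6)² / 2.12e-10 = 2.27e22 m/s²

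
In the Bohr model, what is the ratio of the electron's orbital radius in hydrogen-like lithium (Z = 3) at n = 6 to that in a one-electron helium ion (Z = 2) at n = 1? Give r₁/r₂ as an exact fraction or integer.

r ∝ Z^-1 · n^2
r₁/r₂ = (3/2)^-1 · (6/1)^2 = 24

24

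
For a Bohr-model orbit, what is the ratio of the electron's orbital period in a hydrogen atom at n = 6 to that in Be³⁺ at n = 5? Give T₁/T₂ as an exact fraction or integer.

3456/125

T ∝ Z^-2 · n^3
T₁/T₂ = (1/4)^-2 · (6/5)^3 = 3456/125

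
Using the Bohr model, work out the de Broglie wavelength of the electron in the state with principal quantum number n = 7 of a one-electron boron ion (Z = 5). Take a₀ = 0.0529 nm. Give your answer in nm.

0.465 nm

The Bohr quantisation condition is nλ = 2πr_n.
r_n = n²a₀/Z = 0.518 nm
λ = 2πr_n/n = 2π·0.518/7 = 0.465 nm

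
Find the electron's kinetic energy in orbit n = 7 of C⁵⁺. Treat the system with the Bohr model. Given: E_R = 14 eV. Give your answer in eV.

10 eV

For a Coulomb orbit the virial theorem gives K = −E_n.
E_n = −E_R·Z²/n², so K = E_R·Z²/n² = 14 × 6²/7² = 10 eV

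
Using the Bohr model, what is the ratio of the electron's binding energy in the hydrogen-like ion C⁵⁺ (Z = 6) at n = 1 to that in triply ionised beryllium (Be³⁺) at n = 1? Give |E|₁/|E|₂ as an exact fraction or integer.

|E| ∝ Z^2 · n^-2
|E|₁/|E|₂ = (6/4)^2 · (1/1)^-2 = 9/4

9/4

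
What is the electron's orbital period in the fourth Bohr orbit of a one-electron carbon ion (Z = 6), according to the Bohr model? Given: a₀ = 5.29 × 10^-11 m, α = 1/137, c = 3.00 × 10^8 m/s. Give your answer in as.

r = n²a₀/Z = 4²·5.29 × 10^-11/6 = 1.41 × 10^-10 m
v = Zαc/n = 6·0.00730·3.00 × 10^8/4 = 3.28 × 10^6 m/s
T = 2πr/v = 2.70 × 10^-16 s = 270 as

270 as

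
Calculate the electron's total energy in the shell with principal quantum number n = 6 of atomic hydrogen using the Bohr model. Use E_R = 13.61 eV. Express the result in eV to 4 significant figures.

-0.3781 eV

E_n = −E_R·Z²/n² = −13.61 × 1²/6² = -0.3781 eV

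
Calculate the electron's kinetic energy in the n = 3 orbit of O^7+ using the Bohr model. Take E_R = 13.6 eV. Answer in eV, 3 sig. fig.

96.7 eV

For a Coulomb orbit the virial theorem gives K = −E_n.
E_n = −E_R·Z²/n², so K = E_R·Z²/n² = 13.6 × 8²/3² = 96.7 eV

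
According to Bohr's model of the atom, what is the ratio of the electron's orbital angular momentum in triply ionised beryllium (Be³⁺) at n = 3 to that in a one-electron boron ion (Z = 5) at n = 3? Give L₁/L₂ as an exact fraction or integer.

L = nℏ is independent of Z.
L₁/L₂ = n₁/n₂ = 3/3 = 1

1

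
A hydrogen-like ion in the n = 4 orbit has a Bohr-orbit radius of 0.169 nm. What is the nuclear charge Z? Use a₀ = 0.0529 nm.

r_n = n²a₀/Z ⇒ Z = n²a₀/r = 4² × 0.0529 / 0.169 ≈ 5.01
Z = 5

5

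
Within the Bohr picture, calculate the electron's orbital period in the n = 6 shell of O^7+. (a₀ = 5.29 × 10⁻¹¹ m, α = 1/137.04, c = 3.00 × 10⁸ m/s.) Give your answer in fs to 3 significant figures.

r = n²a₀/Z = 6²·5.29 × 10⁻¹¹/8 = 2.38 × 10⁻¹⁰ m
v = Zαc/n = 8·0.00730·3.00 × 10⁸/6 = 2.92 × 10⁶ m/s
T = 2πr/v = 5.12 × 10⁻¹⁶ s = 0.512 fs

0.512 fs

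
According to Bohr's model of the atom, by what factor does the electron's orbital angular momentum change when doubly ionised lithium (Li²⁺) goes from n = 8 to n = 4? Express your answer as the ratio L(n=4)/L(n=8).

L = nℏ depends only on n, so L ∝ n.
L(n=4)/L(n=8) = (4/8)^1 = 1/2

1/2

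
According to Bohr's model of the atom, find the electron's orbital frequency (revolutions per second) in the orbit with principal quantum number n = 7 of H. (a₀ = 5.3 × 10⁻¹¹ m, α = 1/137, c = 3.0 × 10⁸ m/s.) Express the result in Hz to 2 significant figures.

1.9 × 10¹³ Hz

r = n²a₀/Z = 2.6 × 10⁻⁹ m, v = Zαc/n = 3.1 × 10⁵ m/s
f = v/(2πr) = 1.9 × 10¹³ Hz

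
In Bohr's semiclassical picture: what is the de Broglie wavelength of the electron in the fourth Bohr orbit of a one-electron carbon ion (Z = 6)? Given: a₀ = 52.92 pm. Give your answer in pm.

221.7 pm

The Bohr quantisation condition is nλ = 2πr_n.
r_n = n²a₀/Z = 141.1 pm
λ = 2πr_n/n = 2π·141.1/4 = 221.7 pm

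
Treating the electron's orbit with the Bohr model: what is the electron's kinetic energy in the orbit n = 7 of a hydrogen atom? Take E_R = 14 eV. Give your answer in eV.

0.29 eV

For a Coulomb orbit the virial theorem gives K = −E_n.
E_n = −E_R·Z²/n², so K = E_R·Z²/n² = 14 × 1²/7² = 0.29 eV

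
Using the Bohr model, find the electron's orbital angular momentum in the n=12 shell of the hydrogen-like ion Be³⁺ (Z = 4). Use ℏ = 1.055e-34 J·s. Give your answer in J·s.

1.266e-33 J·s

L_n = nℏ = 12 × 1.055e-34 = 1.266e-33 J·s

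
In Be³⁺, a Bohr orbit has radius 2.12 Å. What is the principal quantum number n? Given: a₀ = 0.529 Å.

4

r_n = n²a₀/Z ⇒ n² = rZ/a₀ = 2.12 × 4 / 0.529 ≈ 16.03
n = 4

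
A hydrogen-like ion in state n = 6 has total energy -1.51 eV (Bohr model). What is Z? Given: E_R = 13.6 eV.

2

E_n = −E_R Z²/n² ⇒ Z² = −E_n n²/E_R = 1.51 × 6² / 13.6 ≈ 4.00
Z = 2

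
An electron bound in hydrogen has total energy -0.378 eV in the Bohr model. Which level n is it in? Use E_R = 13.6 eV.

E_n = −E_R Z²/n² ⇒ n² = E_R Z²/(−E_n) = 13.6 × 1² / 0.378 ≈ 35.98
n = 6

6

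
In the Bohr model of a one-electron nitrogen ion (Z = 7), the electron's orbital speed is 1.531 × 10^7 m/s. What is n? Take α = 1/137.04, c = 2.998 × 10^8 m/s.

v_n = Zαc/n ⇒ n = Zαc/v = 7 × 0.007297 × 2.998 × 10^8 / 1.531 × 10^7 ≈ 1.00
n = 1

1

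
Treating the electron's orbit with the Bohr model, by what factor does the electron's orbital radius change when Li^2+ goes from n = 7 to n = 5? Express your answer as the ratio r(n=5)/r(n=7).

25/49

r ∝ Z^-1 · n^2; with Z fixed, r ∝ n^2.
r(n=5)/r(n=7) = (5/7)^2 = 25/49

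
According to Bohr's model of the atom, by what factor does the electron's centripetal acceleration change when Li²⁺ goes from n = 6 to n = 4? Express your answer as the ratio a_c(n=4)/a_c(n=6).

81/16

a_c ∝ Z^3 · n^-4; with Z fixed, a_c ∝ n^-4.
a_c(n=4)/a_c(n=6) = (4/6)^-4 = 81/16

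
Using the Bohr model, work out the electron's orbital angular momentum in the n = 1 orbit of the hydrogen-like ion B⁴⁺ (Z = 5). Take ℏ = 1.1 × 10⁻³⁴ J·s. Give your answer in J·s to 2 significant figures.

L_n = nℏ = 1 × 1.1 × 10⁻³⁴ = 1.1 × 10⁻³⁴ J·s

1.1 × 10⁻³⁴ J·s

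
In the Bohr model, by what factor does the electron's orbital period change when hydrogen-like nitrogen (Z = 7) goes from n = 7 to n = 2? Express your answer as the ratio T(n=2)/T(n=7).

T ∝ Z^-2 · n^3; with Z fixed, T ∝ n^3.
T(n=2)/T(n=7) = (2/7)^3 = 8/343

8/343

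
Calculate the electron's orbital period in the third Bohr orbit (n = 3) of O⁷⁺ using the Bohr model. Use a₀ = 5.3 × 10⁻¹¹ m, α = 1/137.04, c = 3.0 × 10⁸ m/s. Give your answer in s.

r = n²a₀/Z = 3²·5.3 × 10⁻¹¹/8 = 6.0 × 10⁻¹¹ m
v = Zαc/n = 8·0.0073·3.0 × 10⁸/3 = 5.8 × 10⁶ m/s
T = 2πr/v = 6.4 × 10⁻¹⁷ s

6.4 × 10⁻¹⁷ s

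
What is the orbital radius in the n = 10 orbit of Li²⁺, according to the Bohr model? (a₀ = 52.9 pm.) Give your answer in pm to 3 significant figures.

r_n = n²a₀/Z = 10² × 52.9 / 3
    = 100 × 52.9 / 3 = 1760 pm

1760 pm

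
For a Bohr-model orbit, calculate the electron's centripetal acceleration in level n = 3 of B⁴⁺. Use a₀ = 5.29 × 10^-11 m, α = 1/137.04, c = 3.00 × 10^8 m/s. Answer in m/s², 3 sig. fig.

1.40 × 10^23 m/s²

r = n²a₀/Z = 9.52 × 10^-11 m, v = Zαc/n = 3.65 × 10^6 m/s
a = v²/r = (3.65 × 10^6)² / 9.52 × 10^-11 = 1.40 × 10^23 m/s²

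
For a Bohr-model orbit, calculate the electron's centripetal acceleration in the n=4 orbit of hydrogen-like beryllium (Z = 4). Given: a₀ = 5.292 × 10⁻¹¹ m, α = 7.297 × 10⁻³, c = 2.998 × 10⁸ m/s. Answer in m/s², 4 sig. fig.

2.261 × 10²² m/s²

r = n²a₀/Z = 2.117 × 10⁻¹⁰ m, v = Zαc/n = 2.188 × 10⁶ m/s
a = v²/r = (2.188 × 10⁶)² / 2.117 × 10⁻¹⁰ = 2.261 × 10²² m/s²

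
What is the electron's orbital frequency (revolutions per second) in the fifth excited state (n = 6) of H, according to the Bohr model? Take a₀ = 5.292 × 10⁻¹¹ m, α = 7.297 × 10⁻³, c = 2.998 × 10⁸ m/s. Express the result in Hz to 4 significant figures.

r = n²a₀/Z = 1.905 × 10⁻⁹ m, v = Zαc/n = 3.646 × 10⁵ m/s
f = v/(2πr) = 3.046 × 10¹³ Hz

3.046 × 10¹³ Hz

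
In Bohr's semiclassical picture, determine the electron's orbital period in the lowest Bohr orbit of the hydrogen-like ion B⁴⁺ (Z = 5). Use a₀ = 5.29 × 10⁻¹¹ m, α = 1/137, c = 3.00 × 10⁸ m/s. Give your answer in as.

6.07 as

r = n²a₀/Z = 1²·5.29 × 10⁻¹¹/5 = 1.06 × 10⁻¹¹ m
v = Zαc/n = 5·0.00730·3.00 × 10⁸/1 = 1.09 × 10⁷ m/s
T = 2πr/v = 6.07 × 10⁻¹⁸ s = 6.07 as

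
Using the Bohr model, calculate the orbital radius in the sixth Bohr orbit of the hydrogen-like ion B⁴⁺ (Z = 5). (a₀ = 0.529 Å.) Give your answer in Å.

r_n = n²a₀/Z = 6² × 0.529 / 5
    = 36 × 0.529 / 5 = 3.81 Å

3.81 Å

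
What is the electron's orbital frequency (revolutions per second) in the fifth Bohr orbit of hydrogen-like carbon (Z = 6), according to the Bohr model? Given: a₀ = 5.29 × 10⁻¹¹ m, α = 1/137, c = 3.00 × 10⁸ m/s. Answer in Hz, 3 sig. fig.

1.90 × 10¹⁵ Hz

r = n²a₀/Z = 2.20 × 10⁻¹⁰ m, v = Zαc/n = 2.63 × 10⁶ m/s
f = v/(2πr) = 1.90 × 10¹⁵ Hz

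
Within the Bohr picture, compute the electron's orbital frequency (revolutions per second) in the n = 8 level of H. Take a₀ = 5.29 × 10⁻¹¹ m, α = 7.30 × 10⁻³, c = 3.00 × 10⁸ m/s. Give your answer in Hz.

r = n²a₀/Z = 3.39 × 10⁻⁹ m, v = Zαc/n = 2.74 × 10⁵ m/s
f = v/(2πr) = 1.29 × 10¹³ Hz

1.29 × 10¹³ Hz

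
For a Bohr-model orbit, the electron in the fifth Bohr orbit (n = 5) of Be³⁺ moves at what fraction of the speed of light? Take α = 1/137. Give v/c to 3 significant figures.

0.00584

v_n = Zαc/n, so v/c = Zα/n = 4 × 0.00730 / 5 = 0.00584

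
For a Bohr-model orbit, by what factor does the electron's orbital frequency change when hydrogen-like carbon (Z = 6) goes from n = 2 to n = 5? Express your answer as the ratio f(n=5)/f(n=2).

f ∝ Z^2 · n^-3; with Z fixed, f ∝ n^-3.
f(n=5)/f(n=2) = (5/2)^-3 = 8/125

8/125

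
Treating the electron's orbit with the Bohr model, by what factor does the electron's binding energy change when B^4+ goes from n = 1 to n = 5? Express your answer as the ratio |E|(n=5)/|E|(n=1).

1/25

|E| ∝ Z^2 · n^-2; with Z fixed, |E| ∝ n^-2.
|E|(n=5)/|E|(n=1) = (5/1)^-2 = 1/25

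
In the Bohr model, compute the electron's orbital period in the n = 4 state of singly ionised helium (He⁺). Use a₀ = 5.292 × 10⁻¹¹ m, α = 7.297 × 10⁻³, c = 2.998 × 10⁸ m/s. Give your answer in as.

r = n²a₀/Z = 4²·5.292 × 10⁻¹¹/2 = 4.234 × 10⁻¹⁰ m
v = Zαc/n = 2·0.007297·2.998 × 10⁸/4 = 1.094 × 10⁶ m/s
T = 2πr/v = 2.432 × 10⁻¹⁵ s = 2432 as

2432 as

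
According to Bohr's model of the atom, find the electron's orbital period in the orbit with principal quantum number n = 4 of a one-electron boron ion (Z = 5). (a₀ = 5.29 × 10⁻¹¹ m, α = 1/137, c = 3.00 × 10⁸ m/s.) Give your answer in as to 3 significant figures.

r = n²a₀/Z = 4²·5.29 × 10⁻¹¹/5 = 1.69 × 10⁻¹⁰ m
v = Zαc/n = 5·0.00730·3.00 × 10⁸/4 = 2.74 × 10⁶ m/s
T = 2πr/v = 3.89 × 10⁻¹⁶ s = 389 as

389 as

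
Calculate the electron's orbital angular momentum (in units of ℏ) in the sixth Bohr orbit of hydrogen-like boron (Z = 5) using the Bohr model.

6

L_n = nℏ, so L/ℏ = n = 6.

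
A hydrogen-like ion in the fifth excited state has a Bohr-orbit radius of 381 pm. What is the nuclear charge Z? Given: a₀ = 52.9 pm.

5

r_n = n²a₀/Z ⇒ Z = n²a₀/r = 6² × 52.9 / 381 ≈ 5.00
Z = 5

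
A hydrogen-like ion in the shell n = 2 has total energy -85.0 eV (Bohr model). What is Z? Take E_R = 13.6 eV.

5

E_n = −E_R Z²/n² ⇒ Z² = −E_n n²/E_R = 85.0 × 2² / 13.6 ≈ 25.00
Z = 5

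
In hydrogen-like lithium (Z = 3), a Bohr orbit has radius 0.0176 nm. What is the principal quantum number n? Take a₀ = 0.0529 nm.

1

r_n = n²a₀/Z ⇒ n² = rZ/a₀ = 0.0176 × 3 / 0.0529 ≈ 1.00
n = 1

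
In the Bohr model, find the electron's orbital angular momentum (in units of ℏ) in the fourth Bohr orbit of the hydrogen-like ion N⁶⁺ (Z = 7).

L_n = nℏ, so L/ℏ = n = 4.

4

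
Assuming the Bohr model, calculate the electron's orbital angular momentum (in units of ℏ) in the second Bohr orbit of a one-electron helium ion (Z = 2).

L_n = nℏ, so L/ℏ = n = 2.

2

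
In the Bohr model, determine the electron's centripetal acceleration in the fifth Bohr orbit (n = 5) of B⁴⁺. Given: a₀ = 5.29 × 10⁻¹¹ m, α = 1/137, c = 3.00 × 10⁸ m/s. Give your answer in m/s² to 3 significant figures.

1.81 × 10²² m/s²

r = n²a₀/Z = 2.64 × 10⁻¹⁰ m, v = Zαc/n = 2.19 × 10⁶ m/s
a = v²/r = (2.19 × 10⁶)² / 2.64 × 10⁻¹⁰ = 1.81 × 10²² m/s²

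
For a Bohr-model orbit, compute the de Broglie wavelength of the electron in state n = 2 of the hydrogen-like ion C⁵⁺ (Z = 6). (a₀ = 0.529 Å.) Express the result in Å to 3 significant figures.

1.11 Å

The Bohr quantisation condition is nλ = 2πr_n.
r_n = n²a₀/Z = 0.353 Å
λ = 2πr_n/n = 2π·0.353/2 = 1.11 Å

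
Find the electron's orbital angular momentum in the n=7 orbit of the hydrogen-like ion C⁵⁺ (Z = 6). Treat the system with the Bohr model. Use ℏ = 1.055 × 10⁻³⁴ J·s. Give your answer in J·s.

L_n = nℏ = 7 × 1.055 × 10⁻³⁴ = 7.385 × 10⁻³⁴ J·s

7.385 × 10⁻³⁴ J·s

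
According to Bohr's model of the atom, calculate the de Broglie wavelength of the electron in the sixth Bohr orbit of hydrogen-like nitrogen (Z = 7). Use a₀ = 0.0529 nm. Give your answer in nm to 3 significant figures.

The Bohr quantisation condition is nλ = 2πr_n.
r_n = n²a₀/Z = 0.272 nm
λ = 2πr_n/n = 2π·0.272/6 = 0.285 nm

0.285 nm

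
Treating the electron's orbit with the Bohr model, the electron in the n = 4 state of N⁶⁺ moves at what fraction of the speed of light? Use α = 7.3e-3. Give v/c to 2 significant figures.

v_n = Zαc/n, so v/c = Zα/n = 7 × 0.0073 / 4 = 0.013

0.013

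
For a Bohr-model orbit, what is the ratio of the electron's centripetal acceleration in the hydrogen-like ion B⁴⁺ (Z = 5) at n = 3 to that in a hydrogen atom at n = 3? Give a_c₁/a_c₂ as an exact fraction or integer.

125

a_c ∝ Z^3 · n^-4
a_c₁/a_c₂ = (5/1)^3 · (3/3)^-4 = 125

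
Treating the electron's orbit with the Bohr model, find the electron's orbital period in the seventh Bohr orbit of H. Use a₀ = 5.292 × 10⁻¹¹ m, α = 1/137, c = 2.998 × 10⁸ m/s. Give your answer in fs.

r = n²a₀/Z = 7²·5.292 × 10⁻¹¹/1 = 2.593 × 10⁻⁹ m
v = Zαc/n = 1·0.007299·2.998 × 10⁸/7 = 3.126 × 10⁵ m/s
T = 2πr/v = 5.212 × 10⁻¹⁴ s = 52.12 fs

52.12 fs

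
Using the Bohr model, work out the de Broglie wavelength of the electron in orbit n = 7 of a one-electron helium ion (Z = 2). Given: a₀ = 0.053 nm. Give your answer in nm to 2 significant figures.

1.2 nm

The Bohr quantisation condition is nλ = 2πr_n.
r_n = n²a₀/Z = 1.3 nm
λ = 2πr_n/n = 2π·1.3/7 = 1.2 nm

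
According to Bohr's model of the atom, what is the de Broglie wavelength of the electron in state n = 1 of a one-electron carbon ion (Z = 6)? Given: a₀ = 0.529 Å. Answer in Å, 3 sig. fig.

0.554 Å

The Bohr quantisation condition is nλ = 2πr_n.
r_n = n²a₀/Z = 0.0882 Å
λ = 2πr_n/n = 2π·0.0882/1 = 0.554 Å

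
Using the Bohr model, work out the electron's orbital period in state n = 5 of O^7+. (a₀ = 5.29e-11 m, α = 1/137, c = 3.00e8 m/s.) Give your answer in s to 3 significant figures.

2.96e-16 s

r = n²a₀/Z = 5²·5.29e-11/8 = 1.65e-10 m
v = Zαc/n = 8·0.00730·3.00e8/5 = 3.50e6 m/s
T = 2πr/v = 2.96e-16 s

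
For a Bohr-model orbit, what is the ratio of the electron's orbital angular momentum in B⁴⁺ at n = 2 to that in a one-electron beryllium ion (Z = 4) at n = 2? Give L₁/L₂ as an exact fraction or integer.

L = nℏ is independent of Z.
L₁/L₂ = n₁/n₂ = 2/2 = 1

1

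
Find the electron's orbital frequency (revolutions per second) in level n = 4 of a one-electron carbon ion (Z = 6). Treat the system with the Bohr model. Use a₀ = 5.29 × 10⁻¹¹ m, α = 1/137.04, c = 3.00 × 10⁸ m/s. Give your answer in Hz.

r = n²a₀/Z = 1.41 × 10⁻¹⁰ m, v = Zαc/n = 3.28 × 10⁶ m/s
f = v/(2πr) = 3.70 × 10¹⁵ Hz

3.70 × 10¹⁵ Hz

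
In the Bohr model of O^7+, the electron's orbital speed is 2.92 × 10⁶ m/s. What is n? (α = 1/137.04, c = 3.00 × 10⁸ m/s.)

v_n = Zαc/n ⇒ n = Zαc/v = 8 × 0.00730 × 3.00 × 10⁸ / 2.92 × 10⁶ ≈ 6.00
n = 6

6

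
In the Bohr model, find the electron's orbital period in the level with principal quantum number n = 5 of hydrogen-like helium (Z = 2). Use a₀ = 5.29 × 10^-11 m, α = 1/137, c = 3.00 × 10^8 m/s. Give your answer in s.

4.74 × 10^-15 s

r = n²a₀/Z = 5²·5.29 × 10^-11/2 = 6.61 × 10^-10 m
v = Zαc/n = 2·0.00730·3.00 × 10^8/5 = 8.76 × 10^5 m/s
T = 2πr/v = 4.74 × 10^-15 s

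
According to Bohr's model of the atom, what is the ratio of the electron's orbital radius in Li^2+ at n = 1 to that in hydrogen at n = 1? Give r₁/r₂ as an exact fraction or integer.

r ∝ Z^-1 · n^2
r₁/r₂ = (3/1)^-1 · (1/1)^2 = 1/3

1/3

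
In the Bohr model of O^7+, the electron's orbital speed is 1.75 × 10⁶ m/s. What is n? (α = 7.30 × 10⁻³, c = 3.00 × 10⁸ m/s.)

v_n = Zαc/n ⇒ n = Zαc/v = 8 × 0.00730 × 3.00 × 10⁸ / 1.75 × 10⁶ ≈ 10.01
n = 10

10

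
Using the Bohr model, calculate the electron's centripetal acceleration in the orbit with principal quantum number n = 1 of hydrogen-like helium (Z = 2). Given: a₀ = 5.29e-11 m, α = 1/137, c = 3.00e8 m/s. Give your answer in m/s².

7.25e23 m/s²

r = n²a₀/Z = 2.65e-11 m, v = Zαc/n = 4.38e6 m/s
a = v²/r = (4.38e6)² / 2.65e-11 = 7.25e23 m/s²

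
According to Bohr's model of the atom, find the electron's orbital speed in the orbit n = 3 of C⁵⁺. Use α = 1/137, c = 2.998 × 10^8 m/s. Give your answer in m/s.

v_n = Zαc/n = 6 × 0.007299 × 2.998 × 10^8 / 3
    = 4.377 × 10^6 m/s

4.377 × 10^6 m/s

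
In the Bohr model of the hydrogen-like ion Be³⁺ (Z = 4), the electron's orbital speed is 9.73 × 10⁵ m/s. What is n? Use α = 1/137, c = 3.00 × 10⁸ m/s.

v_n = Zαc/n ⇒ n = Zαc/v = 4 × 0.00730 × 3.00 × 10⁸ / 9.73 × 10⁵ ≈ 9.00
n = 9

9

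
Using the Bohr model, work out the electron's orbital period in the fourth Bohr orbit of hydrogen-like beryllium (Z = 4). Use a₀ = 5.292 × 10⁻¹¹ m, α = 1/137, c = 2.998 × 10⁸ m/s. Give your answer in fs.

r = n²a₀/Z = 4²·5.292 × 10⁻¹¹/4 = 2.117 × 10⁻¹⁰ m
v = Zαc/n = 4·0.007299·2.998 × 10⁸/4 = 2.188 × 10⁶ m/s
T = 2πr/v = 6.078 × 10⁻¹⁶ s = 0.6078 fs

0.6078 fs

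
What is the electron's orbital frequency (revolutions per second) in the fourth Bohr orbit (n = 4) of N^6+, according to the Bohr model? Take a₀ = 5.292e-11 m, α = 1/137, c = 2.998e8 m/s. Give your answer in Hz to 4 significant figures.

5.039e15 Hz

r = n²a₀/Z = 1.210e-10 m, v = Zαc/n = 3.830e6 m/s
f = v/(2πr) = 5.039e15 Hz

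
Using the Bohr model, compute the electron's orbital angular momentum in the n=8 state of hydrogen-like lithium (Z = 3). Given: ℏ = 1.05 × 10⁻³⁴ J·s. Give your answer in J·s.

L_n = nℏ = 8 × 1.05 × 10⁻³⁴ = 8.40 × 10⁻³⁴ J·s

8.40 × 10⁻³⁴ J·s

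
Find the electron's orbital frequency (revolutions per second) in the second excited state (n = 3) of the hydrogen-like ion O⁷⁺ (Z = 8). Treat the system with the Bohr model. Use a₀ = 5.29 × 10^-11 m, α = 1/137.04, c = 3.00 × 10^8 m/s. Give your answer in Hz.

1.56 × 10^16 Hz

r = n²a₀/Z = 5.95 × 10^-11 m, v = Zαc/n = 5.84 × 10^6 m/s
f = v/(2πr) = 1.56 × 10^16 Hz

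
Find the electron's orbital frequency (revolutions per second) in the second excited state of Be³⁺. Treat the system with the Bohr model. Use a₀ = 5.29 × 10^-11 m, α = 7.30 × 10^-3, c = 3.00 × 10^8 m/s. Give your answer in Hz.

r = n²a₀/Z = 1.19 × 10^-10 m, v = Zαc/n = 2.92 × 10^6 m/s
f = v/(2πr) = 3.90 × 10^15 Hz

3.90 × 10^15 Hz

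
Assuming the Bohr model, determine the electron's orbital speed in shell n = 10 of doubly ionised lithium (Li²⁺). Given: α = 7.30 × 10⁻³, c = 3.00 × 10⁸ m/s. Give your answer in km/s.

657 km/s

v_n = Zαc/n = 3 × 0.00730 × 3.00 × 10⁸ / 10
    = 657 km/s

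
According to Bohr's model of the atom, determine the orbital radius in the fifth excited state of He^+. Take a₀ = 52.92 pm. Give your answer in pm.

952.6 pm

r_n = n²a₀/Z = 6² × 52.92 / 2
    = 36 × 52.92 / 2 = 952.6 pm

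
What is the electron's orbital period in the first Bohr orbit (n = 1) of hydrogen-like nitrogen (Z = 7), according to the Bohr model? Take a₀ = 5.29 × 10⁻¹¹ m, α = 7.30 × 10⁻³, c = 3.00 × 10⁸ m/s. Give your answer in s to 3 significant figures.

r = n²a₀/Z = 1²·5.29 × 10⁻¹¹/7 = 7.56 × 10⁻¹² m
v = Zαc/n = 7·0.00730·3.00 × 10⁸/1 = 1.53 × 10⁷ m/s
T = 2πr/v = 3.10 × 10⁻¹⁸ s

3.10 × 10⁻¹⁸ s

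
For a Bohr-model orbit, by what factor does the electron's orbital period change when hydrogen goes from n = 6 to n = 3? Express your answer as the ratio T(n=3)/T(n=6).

T ∝ Z^-2 · n^3; with Z fixed, T ∝ n^3.
T(n=3)/T(n=6) = (3/6)^3 = 1/8

1/8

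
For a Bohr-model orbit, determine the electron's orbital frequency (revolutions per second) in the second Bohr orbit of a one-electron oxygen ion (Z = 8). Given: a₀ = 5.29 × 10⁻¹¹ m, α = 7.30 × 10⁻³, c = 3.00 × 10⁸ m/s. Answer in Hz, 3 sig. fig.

5.27 × 10¹⁶ Hz

r = n²a₀/Z = 2.65 × 10⁻¹¹ m, v = Zαc/n = 8.76 × 10⁶ m/s
f = v/(2πr) = 5.27 × 10¹⁶ Hz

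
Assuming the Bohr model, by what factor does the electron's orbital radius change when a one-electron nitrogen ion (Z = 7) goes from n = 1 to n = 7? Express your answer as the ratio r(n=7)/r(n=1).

49

r ∝ Z^-1 · n^2; with Z fixed, r ∝ n^2.
r(n=7)/r(n=1) = (7/1)^2 = 49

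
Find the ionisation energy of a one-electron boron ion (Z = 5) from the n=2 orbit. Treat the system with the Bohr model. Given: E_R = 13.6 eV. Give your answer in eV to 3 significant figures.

85.0 eV

E_n = −E_R·Z²/n² = −13.6 × 5²/2² eV = -85.0 eV
Ionisation energy = −E_n = 85.0 eV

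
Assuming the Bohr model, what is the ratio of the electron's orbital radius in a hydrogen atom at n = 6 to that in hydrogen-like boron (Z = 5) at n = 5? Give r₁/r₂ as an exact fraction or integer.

36/5

r ∝ Z^-1 · n^2
r₁/r₂ = (1/5)^-1 · (6/5)^2 = 36/5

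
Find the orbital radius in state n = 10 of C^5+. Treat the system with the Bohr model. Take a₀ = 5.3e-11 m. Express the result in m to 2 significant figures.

r_n = n²a₀/Z = 10² × 5.3e-11 / 6
    = 100 × 5.3e-11 / 6 = 8.8e-10 m

8.8e-10 m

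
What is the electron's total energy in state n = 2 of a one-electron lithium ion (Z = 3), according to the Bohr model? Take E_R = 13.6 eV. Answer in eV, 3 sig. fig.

E_n = −E_R·Z²/n² = −13.6 × 3²/2² = -30.6 eV

-30.6 eV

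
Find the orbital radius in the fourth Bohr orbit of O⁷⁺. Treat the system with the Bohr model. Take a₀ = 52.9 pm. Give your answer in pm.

r_n = n²a₀/Z = 4² × 52.9 / 8
    = 16 × 52.9 / 8 = 106 pm

106 pm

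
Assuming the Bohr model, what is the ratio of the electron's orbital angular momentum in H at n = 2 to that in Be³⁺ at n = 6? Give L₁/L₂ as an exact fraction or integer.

1/3

L = nℏ is independent of Z.
L₁/L₂ = n₁/n₂ = 2/6 = 1/3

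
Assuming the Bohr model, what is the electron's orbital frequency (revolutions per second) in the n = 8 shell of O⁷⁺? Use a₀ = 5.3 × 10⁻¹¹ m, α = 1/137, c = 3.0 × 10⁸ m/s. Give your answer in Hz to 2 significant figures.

r = n²a₀/Z = 4.2 × 10⁻¹⁰ m, v = Zαc/n = 2.2 × 10⁶ m/s
f = v/(2πr) = 8.2 × 10¹⁴ Hz

8.2 × 10¹⁴ Hz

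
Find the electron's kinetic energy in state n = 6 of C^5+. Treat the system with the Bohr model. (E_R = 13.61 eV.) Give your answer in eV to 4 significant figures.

13.61 eV

For a Coulomb orbit the virial theorem gives K = −E_n.
E_n = −E_R·Z²/n², so K = E_R·Z²/n² = 13.61 × 6²/6² = 13.61 eV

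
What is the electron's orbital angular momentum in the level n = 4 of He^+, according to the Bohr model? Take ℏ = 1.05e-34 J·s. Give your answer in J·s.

L_n = nℏ = 4 × 1.05e-34 = 4.20e-34 J·s

4.20e-34 J·s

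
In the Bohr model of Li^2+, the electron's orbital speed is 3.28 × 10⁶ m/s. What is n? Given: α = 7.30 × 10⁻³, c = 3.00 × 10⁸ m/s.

v_n = Zαc/n ⇒ n = Zαc/v = 3 × 0.00730 × 3.00 × 10⁸ / 3.28 × 10⁶ ≈ 2.00
n = 2

2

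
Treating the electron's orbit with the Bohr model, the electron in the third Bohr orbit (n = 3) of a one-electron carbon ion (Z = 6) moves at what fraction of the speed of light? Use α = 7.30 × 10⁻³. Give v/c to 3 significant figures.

0.0146

v_n = Zαc/n, so v/c = Zα/n = 6 × 0.00730 / 3 = 0.0146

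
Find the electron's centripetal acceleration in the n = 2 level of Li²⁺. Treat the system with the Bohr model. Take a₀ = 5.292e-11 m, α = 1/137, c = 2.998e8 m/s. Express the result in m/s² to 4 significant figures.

1.527e23 m/s²

r = n²a₀/Z = 7.056e-11 m, v = Zαc/n = 3.282e6 m/s
a = v²/r = (3.282e6)² / 7.056e-11 = 1.527e23 m/s²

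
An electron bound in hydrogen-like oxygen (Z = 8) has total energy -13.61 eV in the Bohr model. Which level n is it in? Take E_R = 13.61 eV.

E_n = −E_R Z²/n² ⇒ n² = E_R Z²/(−E_n) = 13.61 × 8² / 13.61 ≈ 64.00
n = 8

8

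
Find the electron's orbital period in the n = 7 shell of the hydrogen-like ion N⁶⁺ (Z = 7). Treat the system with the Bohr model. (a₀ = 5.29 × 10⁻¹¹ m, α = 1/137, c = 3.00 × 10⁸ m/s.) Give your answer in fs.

1.06 fs

r = n²a₀/Z = 7²·5.29 × 10⁻¹¹/7 = 3.70 × 10⁻¹⁰ m
v = Zαc/n = 7·0.00730·3.00 × 10⁸/7 = 2.19 × 10⁶ m/s
T = 2πr/v = 1.06 × 10⁻¹⁵ s = 1.06 fs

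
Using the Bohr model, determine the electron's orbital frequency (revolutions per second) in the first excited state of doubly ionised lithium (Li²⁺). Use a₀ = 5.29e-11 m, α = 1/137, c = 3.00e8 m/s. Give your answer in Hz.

7.41e15 Hz

r = n²a₀/Z = 7.05e-11 m, v = Zαc/n = 3.28e6 m/s
f = v/(2πr) = 7.41e15 Hz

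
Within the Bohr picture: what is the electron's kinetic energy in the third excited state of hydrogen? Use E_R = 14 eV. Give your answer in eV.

For a Coulomb orbit the virial theorem gives K = −E_n.
E_n = −E_R·Z²/n², so K = E_R·Z²/n² = 14 × 1²/4² = 0.88 eV

0.88 eV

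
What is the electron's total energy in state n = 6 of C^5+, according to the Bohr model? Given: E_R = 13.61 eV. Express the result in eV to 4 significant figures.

-13.61 eV

E_n = −E_R·Z²/n² = −13.61 × 6²/6² = -13.61 eV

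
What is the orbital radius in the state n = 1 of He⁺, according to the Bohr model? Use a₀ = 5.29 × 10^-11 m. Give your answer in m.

2.65 × 10^-11 m

r_n = n²a₀/Z = 1² × 5.29 × 10^-11 / 2
    = 1 × 5.29 × 10^-11 / 2 = 2.65 × 10^-11 m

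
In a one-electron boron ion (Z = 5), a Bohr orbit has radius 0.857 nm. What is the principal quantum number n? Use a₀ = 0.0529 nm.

9

r_n = n²a₀/Z ⇒ n² = rZ/a₀ = 0.857 × 5 / 0.0529 ≈ 81.00
n = 9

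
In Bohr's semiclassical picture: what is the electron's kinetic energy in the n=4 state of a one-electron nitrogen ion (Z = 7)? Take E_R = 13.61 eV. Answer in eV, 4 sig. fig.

For a Coulomb orbit the virial theorem gives K = −E_n.
E_n = −E_R·Z²/n², so K = E_R·Z²/n² = 13.61 × 7²/4² = 41.68 eV

41.68 eV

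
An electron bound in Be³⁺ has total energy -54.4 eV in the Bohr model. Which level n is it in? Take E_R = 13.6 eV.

2

E_n = −E_R Z²/n² ⇒ n² = E_R Z²/(−E_n) = 13.6 × 4² / 54.4 ≈ 4.00
n = 2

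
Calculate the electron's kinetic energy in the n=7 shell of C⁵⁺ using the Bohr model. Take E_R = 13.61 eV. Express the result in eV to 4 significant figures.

For a Coulomb orbit the virial theorem gives K = −E_n.
E_n = −E_R·Z²/n², so K = E_R·Z²/n² = 13.61 × 6²/7² = 9.999 eV

9.999 eV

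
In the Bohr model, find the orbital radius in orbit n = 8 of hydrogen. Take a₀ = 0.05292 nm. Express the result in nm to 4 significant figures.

r_n = n²a₀/Z = 8² × 0.05292 / 1
    = 64 × 0.05292 / 1 = 3.387 nm

3.387 nm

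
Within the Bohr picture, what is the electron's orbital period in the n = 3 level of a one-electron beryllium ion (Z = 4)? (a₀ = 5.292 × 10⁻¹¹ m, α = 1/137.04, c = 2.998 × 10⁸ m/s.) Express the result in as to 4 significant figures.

256.5 as

r = n²a₀/Z = 3²·5.292 × 10⁻¹¹/4 = 1.191 × 10⁻¹⁰ m
v = Zαc/n = 4·0.007297·2.998 × 10⁸/3 = 2.917 × 10⁶ m/s
T = 2πr/v = 2.565 × 10⁻¹⁶ s = 256.5 as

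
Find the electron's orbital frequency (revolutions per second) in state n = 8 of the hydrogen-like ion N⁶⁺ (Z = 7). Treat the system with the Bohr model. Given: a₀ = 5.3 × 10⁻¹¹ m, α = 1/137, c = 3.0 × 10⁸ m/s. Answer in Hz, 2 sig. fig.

r = n²a₀/Z = 4.8 × 10⁻¹⁰ m, v = Zαc/n = 1.9 × 10⁶ m/s
f = v/(2πr) = 6.3 × 10¹⁴ Hz

6.3 × 10¹⁴ Hz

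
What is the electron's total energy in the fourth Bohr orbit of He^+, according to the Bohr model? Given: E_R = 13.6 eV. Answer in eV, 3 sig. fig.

E_n = −E_R·Z²/n² = −13.6 × 2²/4² = -3.40 eV

-3.40 eV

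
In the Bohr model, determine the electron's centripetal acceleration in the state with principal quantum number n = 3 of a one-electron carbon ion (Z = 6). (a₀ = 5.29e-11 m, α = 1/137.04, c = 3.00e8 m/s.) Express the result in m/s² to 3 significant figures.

r = n²a₀/Z = 7.94e-11 m, v = Zαc/n = 4.38e6 m/s
a = v²/r = (4.38e6)² / 7.94e-11 = 2.42e23 m/s²

2.42e23 m/s²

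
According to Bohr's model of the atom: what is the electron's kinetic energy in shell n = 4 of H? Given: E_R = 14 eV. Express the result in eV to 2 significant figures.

0.88 eV

For a Coulomb orbit the virial theorem gives K = −E_n.
E_n = −E_R·Z²/n², so K = E_R·Z²/n² = 14 × 1²/4² = 0.88 eV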